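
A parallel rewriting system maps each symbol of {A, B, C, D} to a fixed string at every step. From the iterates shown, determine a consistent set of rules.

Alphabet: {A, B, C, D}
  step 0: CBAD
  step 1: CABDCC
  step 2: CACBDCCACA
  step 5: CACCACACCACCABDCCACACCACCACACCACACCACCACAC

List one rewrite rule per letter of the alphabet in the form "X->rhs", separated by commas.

A->C, B->BD, C->CA, D->C

  step 1 ⇒ step 2: CABDCC ⇒ CA·C·BD·C·CA·CA
    A ↦ C
    B ↦ BD
    C ↦ CA
    D ↦ C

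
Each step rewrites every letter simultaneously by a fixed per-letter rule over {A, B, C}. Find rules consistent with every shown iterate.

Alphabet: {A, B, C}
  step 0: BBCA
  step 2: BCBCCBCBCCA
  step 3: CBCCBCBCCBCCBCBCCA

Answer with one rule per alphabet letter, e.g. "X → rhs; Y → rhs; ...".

  step 2 ⇒ step 3: BCBCCBCBCCA ⇒ C·BC·C·BC·BC·C·BC·C·BC·BC·CA
    A ↦ CA
    B ↦ C
    C ↦ BC

A->CA, B->C, C->BC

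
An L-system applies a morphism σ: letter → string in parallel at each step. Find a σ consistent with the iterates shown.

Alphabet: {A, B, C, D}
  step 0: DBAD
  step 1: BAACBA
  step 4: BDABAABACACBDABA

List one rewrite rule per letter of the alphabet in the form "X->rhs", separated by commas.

A->C, B->A, C->BD, D->BA

  step 0 ⇒ step 1: DBAD ⇒ BA·A·C·BA
    A ↦ C
    B ↦ A
    D ↦ BA
    C ↦ BD  (constrained at step 1)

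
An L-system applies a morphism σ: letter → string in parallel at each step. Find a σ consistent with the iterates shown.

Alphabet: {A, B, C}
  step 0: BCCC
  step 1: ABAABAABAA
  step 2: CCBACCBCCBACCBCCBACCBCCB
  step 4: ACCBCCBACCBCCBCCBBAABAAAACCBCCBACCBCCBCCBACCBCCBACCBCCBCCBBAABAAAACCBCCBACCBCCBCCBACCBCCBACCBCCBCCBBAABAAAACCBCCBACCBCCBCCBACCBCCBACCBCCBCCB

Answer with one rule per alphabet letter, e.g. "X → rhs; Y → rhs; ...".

A->CCB, B->A, C->BAA

  step 1 ⇒ step 2: ABAABAABAA ⇒ CCB·A·CCB·CCB·A·CCB·CCB·A·CCB·CCB
    A ↦ CCB
    B ↦ A
  step 0 ⇒ step 1: BCCC ⇒ A·BAA·BAA·BAA
    C ↦ BAA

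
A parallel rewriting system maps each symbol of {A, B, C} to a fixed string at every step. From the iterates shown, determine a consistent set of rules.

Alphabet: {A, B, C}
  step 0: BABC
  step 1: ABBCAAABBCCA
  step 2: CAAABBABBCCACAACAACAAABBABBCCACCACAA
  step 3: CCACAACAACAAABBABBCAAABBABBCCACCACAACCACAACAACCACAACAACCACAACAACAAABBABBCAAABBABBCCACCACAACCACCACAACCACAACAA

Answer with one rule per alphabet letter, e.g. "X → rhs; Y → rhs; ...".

A->CAA, B->ABB, C->CCA

  step 2 ⇒ step 3: CAAABBABBCCACAACAACAAABBABBCCACCACAA ⇒ CCA·CAA·CAA·CAA·ABB·ABB·CAA·ABB·ABB·CCA·CCA·CAA·CCA·CAA·CAA·CCA·CAA·CAA·CCA·CAA·CAA·CAA·ABB·ABB·CAA·ABB·ABB·CCA·CCA·CAA·CCA·CCA·CAA·CCA·CAA·CAA
    A ↦ CAA
    B ↦ ABB
    C ↦ CCA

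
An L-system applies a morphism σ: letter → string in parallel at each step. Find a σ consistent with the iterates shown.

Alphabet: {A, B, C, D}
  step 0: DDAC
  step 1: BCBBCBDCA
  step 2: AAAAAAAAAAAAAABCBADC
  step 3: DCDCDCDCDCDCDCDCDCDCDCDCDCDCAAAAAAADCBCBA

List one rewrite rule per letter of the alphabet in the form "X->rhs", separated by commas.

  step 2 ⇒ step 3: AAAAAAAAAAAAAABCBADC ⇒ DC·DC·DC·DC·DC·DC·DC·DC·DC·DC·DC·DC·DC·DC·AAA·A·AAA·DC·BCB·A
    A ↦ DC
    B ↦ AAA
    C ↦ A
    D ↦ BCB

A->DC, B->AAA, C->A, D->BCB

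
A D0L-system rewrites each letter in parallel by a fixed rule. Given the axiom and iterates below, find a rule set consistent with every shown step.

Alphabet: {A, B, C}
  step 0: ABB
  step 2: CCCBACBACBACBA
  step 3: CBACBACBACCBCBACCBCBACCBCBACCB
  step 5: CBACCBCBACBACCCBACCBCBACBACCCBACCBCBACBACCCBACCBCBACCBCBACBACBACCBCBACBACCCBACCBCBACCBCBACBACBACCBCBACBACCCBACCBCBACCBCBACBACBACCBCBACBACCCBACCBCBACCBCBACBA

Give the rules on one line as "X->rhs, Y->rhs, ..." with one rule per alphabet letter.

A->B, B->CC, C->CBA

  step 2 ⇒ step 3: CCCBACBACBACBA ⇒ CBA·CBA·CBA·CC·B·CBA·CC·B·CBA·CC·B·CBA·CC·B
    A ↦ B
    B ↦ CC
    C ↦ CBA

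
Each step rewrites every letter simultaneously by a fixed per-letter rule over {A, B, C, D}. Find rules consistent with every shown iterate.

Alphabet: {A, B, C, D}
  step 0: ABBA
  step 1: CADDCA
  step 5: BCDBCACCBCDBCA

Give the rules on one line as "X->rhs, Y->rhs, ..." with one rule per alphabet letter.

A->CA, B->D, C->B, D->C

  step 0 ⇒ step 1: ABBA ⇒ CA·D·D·CA
    A ↦ CA
    B ↦ D
    C ↦ B  (constrained at step 1)
    D ↦ C  (constrained at step 1)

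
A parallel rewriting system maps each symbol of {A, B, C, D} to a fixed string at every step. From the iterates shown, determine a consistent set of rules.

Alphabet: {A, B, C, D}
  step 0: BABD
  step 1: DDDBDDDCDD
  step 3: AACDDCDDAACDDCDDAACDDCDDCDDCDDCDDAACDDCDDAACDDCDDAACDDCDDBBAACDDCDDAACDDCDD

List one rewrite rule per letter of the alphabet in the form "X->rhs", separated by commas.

  step 0 ⇒ step 1: BABD ⇒ DDD·B·DDD·CDD
    A ↦ B
    B ↦ DDD
    D ↦ CDD
    C ↦ AA  (constrained at step 1)

A->B, B->DDD, C->AA, D->CDD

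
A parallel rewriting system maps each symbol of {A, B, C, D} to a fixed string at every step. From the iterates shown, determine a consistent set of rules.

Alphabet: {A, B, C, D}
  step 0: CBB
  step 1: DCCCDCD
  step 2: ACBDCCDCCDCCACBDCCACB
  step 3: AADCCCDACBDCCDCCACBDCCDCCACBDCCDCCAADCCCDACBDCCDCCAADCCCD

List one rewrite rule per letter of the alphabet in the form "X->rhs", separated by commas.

  step 2 ⇒ step 3: ACBDCCDCCDCCACBDCCACB ⇒ AA·DCC·CD·ACB·DCC·DCC·ACB·DCC·DCC·ACB·DCC·DCC·AA·DCC·CD·ACB·DCC·DCC·AA·DCC·CD
    A ↦ AA
    B ↦ CD
    C ↦ DCC
    D ↦ ACB

A->AA, B->CD, C->DCC, D->ACB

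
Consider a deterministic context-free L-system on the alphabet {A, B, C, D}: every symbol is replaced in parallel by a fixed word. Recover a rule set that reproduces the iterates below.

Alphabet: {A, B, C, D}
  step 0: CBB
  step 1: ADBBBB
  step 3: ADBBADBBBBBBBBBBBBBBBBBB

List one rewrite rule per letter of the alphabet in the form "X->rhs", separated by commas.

  step 0 ⇒ step 1: CBB ⇒ AD·BB·BB
    B ↦ BB
    C ↦ AD
    A ↦ CB  (constrained at step 1)
    D ↦ CB  (constrained at step 1)

A->CB, B->BB, C->AD, D->CB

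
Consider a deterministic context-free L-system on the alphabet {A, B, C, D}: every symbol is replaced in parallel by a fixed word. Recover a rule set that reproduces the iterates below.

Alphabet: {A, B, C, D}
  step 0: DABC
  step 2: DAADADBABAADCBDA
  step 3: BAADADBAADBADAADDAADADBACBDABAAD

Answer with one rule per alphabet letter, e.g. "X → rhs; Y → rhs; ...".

  step 2 ⇒ step 3: DAADADBABAADCBDA ⇒ BA·AD·AD·BA·AD·BA·DA·AD·DA·AD·AD·BA·CB·DA·BA·AD
    A ↦ AD
    B ↦ DA
    C ↦ CB
    D ↦ BA

A->AD, B->DA, C->CB, D->BA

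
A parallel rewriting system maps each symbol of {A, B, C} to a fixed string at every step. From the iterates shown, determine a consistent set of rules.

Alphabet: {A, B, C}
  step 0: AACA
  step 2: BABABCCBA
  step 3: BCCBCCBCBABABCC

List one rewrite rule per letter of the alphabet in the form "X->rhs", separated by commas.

  step 2 ⇒ step 3: BABABCCBA ⇒ BC·C·BC·C·BC·BA·BA·BC·C
    A ↦ C
    B ↦ BC
    C ↦ BA

A->C, B->BC, C->BA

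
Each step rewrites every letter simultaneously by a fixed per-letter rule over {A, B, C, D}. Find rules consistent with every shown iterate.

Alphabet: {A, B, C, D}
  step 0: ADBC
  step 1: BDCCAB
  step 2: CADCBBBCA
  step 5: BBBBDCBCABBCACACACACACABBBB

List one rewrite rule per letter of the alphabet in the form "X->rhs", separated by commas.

A->B, B->CA, C->B, D->DC

  step 1 ⇒ step 2: BDCCAB ⇒ CA·DC·B·B·B·CA
    A ↦ B
    B ↦ CA
    C ↦ B
    D ↦ DC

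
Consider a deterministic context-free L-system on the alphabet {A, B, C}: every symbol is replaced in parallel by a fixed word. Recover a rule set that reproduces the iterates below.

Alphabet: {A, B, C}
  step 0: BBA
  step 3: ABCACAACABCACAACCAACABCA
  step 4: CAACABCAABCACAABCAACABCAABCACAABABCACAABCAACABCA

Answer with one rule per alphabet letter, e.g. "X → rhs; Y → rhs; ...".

  step 3 ⇒ step 4: ABCACAACABCACAACCAACABCA ⇒ CA·AC·AB·CA·AB·CA·CA·AB·CA·AC·AB·CA·AB·CA·CA·AB·AB·CA·CA·AB·CA·AC·AB·CA
    A ↦ CA
    B ↦ AC
    C ↦ AB

A->CA, B->AC, C->AB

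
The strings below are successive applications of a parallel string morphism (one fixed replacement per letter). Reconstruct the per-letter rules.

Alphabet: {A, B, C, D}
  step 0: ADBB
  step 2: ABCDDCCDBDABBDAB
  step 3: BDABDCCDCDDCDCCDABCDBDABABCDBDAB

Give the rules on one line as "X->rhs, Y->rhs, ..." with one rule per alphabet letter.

  step 2 ⇒ step 3: ABCDDCCDBDABBDAB ⇒ BD·AB·DC·CD·CD·DC·DC·CD·AB·CD·BD·AB·AB·CD·BD·AB
    A ↦ BD
    B ↦ AB
    C ↦ DC
    D ↦ CD

A->BD, B->AB, C->DC, D->CD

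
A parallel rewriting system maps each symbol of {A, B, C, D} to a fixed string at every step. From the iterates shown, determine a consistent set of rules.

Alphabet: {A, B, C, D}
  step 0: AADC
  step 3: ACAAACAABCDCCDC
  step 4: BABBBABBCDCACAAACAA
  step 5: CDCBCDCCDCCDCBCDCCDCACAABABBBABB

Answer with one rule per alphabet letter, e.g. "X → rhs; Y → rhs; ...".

  step 4 ⇒ step 5: BABBBABBCDCACAAACAA ⇒ CDC·B·CDC·CDC·CDC·B·CDC·CDC·A·CA·A·B·A·B·B·B·A·B·B
    A ↦ B
    B ↦ CDC
    C ↦ A
    D ↦ CA

A->B, B->CDC, C->A, D->CA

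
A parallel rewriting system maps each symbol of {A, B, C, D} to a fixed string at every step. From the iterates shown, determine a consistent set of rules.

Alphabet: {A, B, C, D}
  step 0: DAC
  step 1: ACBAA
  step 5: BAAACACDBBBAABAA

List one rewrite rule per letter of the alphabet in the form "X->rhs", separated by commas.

  step 0 ⇒ step 1: DAC ⇒ AC·B·AA
    A ↦ B
    C ↦ AA
    D ↦ AC
    B ↦ D  (constrained at step 1)

A->B, B->D, C->AA, D->AC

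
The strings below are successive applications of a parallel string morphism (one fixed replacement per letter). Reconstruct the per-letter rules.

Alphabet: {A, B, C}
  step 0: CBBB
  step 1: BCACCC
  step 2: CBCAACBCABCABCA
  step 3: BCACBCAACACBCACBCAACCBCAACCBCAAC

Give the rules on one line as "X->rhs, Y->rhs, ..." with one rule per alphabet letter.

  step 2 ⇒ step 3: CBCAACBCABCABCA ⇒ BCA·C·BCA·AC·AC·BCA·C·BCA·AC·C·BCA·AC·C·BCA·AC
    A ↦ AC
    B ↦ C
    C ↦ BCA

A->AC, B->C, C->BCA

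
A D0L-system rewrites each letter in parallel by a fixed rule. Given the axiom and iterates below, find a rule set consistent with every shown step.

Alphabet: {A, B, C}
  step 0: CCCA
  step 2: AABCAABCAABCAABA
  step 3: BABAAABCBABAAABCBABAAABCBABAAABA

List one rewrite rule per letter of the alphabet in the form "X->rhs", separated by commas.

  step 2 ⇒ step 3: AABCAABCAABCAABA ⇒ BA·BA·AA·BC·BA·BA·AA·BC·BA·BA·AA·BC·BA·BA·AA·BA
    A ↦ BA
    B ↦ AA
    C ↦ BC

A->BA, B->AA, C->BC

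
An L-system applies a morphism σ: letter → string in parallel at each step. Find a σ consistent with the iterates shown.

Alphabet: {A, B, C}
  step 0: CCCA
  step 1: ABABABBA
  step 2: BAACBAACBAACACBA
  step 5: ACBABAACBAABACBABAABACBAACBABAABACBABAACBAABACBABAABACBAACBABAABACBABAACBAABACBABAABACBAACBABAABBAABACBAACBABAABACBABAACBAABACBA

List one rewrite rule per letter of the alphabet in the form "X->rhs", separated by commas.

  step 1 ⇒ step 2: ABABABBA ⇒ BA·AC·BA·AC·BA·AC·AC·BA
    A ↦ BA
    B ↦ AC
  step 0 ⇒ step 1: CCCA ⇒ AB·AB·AB·BA
    C ↦ AB

A->BA, B->AC, C->AB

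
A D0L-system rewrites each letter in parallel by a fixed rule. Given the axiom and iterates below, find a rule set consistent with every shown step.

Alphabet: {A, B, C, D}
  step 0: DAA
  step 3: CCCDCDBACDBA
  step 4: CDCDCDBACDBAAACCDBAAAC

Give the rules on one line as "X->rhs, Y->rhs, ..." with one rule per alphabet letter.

  step 3 ⇒ step 4: CCCDCDBACDBA ⇒ CD·CD·CD·BA·CD·BA·AA·C·CD·BA·AA·C
    A ↦ C
    B ↦ AA
    C ↦ CD
    D ↦ BA

A->C, B->AA, C->CD, D->BA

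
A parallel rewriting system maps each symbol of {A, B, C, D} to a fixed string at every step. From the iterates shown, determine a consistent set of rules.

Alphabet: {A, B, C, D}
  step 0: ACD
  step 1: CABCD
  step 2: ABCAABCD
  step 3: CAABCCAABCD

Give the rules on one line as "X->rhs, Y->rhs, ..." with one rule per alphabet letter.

  step 2 ⇒ step 3: ABCAABCD ⇒ C·A·AB·C·C·A·AB·CD
    A ↦ C
    B ↦ A
    C ↦ AB
    D ↦ CD

A->C, B->A, C->AB, D->CD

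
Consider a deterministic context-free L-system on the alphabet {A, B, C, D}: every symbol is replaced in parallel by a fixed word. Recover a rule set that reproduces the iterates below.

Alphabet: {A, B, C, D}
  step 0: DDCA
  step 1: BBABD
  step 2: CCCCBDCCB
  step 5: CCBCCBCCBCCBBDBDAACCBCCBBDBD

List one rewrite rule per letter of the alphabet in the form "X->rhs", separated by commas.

  step 1 ⇒ step 2: BBABD ⇒ CC·CC·BD·CC·B
    A ↦ BD
    B ↦ CC
    D ↦ B
  step 0 ⇒ step 1: DDCA ⇒ B·B·A·BD
    C ↦ A

A->BD, B->CC, C->A, D->B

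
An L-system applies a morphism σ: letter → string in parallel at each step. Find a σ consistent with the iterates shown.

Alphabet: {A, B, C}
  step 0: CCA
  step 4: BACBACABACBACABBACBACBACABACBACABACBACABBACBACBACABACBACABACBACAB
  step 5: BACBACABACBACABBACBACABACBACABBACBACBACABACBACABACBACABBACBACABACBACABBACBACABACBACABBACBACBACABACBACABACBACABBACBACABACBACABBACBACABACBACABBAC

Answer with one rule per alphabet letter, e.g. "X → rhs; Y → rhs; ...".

A->B, B->BAC, C->ACA

  step 4 ⇒ step 5: BACBACABACBACABBACBACBACABACBACABACBACABBACBACBACABACBACABACBACAB ⇒ BAC·B·ACA·BAC·B·ACA·B·BAC·B·ACA·BAC·B·ACA·B·BAC·BAC·B·ACA·BAC·B·ACA·BAC·B·ACA·B·BAC·B·ACA·BAC·B·ACA·B·BAC·B·ACA·BAC·B·ACA·B·BAC·BAC·B·ACA·BAC·B·ACA·BAC·B·ACA·B·BAC·B·ACA·BAC·B·ACA·B·BAC·B·ACA·BAC·B·ACA·B·BAC
    A ↦ B
    B ↦ BAC
    C ↦ ACA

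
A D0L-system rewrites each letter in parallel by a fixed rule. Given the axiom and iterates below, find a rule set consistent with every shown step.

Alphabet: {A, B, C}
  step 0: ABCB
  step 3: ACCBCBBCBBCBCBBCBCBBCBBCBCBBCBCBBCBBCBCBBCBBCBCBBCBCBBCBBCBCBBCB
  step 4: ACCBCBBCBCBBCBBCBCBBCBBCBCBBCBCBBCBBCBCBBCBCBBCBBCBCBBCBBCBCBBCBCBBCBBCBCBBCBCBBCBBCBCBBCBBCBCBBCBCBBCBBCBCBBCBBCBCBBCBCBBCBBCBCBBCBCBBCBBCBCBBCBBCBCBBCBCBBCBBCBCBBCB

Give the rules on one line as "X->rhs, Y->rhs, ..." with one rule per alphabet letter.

  step 3 ⇒ step 4: ACCBCBBCBBCBCBBCBCBBCBBCBCBBCBCBBCBBCBCBBCBBCBCBBCBCBBCBBCBCBBCB ⇒ AC·CB·CB·BCB·CB·BCB·BCB·CB·BCB·BCB·CB·BCB·CB·BCB·BCB·CB·BCB·CB·BCB·BCB·CB·BCB·BCB·CB·BCB·CB·BCB·BCB·CB·BCB·CB·BCB·BCB·CB·BCB·BCB·CB·BCB·CB·BCB·BCB·CB·BCB·BCB·CB·BCB·CB·BCB·BCB·CB·BCB·CB·BCB·BCB·CB·BCB·BCB·CB·BCB·CB·BCB·BCB·CB·BCB
    A ↦ AC
    B ↦ BCB
    C ↦ CB

A->AC, B->BCB, C->CB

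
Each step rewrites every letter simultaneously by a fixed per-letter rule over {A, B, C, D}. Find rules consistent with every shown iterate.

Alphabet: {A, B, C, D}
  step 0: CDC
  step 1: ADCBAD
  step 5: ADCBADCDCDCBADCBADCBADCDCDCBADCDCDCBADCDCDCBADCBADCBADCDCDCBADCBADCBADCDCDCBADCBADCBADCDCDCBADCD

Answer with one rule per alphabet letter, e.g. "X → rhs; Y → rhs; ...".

A->CD, B->CD, C->AD, D->CB

  step 0 ⇒ step 1: CDC ⇒ AD·CB·AD
    C ↦ AD
    D ↦ CB
    A ↦ CD  (constrained at step 1)
    B ↦ CD  (constrained at step 1)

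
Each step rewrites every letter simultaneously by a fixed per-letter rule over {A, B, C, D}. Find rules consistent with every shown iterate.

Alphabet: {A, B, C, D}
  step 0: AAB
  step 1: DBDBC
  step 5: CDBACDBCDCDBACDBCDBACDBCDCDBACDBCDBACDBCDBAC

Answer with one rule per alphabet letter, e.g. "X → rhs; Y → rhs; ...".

  step 0 ⇒ step 1: AAB ⇒ DB·DB·C
    A ↦ DB
    B ↦ C
    C ↦ CD  (constrained at step 1)
    D ↦ BA  (constrained at step 1)

A->DB, B->C, C->CD, D->BA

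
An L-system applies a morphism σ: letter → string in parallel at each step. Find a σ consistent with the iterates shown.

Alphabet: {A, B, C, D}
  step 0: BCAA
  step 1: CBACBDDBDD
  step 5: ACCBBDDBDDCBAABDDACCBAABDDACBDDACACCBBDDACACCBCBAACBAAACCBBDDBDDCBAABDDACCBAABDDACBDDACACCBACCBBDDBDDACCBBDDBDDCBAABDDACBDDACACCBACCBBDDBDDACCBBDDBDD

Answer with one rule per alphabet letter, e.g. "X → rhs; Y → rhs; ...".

A->BDD, B->CB, C->AC, D->A

  step 0 ⇒ step 1: BCAA ⇒ CB·AC·BDD·BDD
    A ↦ BDD
    B ↦ CB
    C ↦ AC
    D ↦ A  (constrained at step 1)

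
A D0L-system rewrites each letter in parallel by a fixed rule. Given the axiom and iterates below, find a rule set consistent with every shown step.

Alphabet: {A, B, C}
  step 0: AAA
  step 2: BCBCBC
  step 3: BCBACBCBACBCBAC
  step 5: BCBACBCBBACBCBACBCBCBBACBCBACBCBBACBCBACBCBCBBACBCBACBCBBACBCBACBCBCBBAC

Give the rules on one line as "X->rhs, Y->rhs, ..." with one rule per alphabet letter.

A->B, B->BC, C->BAC

  step 2 ⇒ step 3: BCBCBC ⇒ BC·BAC·BC·BAC·BC·BAC
    B ↦ BC
    C ↦ BAC
    A ↦ B  (constrained at step 0)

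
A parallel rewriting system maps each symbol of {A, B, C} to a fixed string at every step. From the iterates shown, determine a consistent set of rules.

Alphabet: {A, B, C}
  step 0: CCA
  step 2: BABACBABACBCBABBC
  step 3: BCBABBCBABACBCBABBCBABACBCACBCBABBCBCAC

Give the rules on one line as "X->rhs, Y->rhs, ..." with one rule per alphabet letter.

A->BAB, B->BC, C->AC

  step 2 ⇒ step 3: BABACBABACBCBABBC ⇒ BC·BAB·BC·BAB·AC·BC·BAB·BC·BAB·AC·BC·AC·BC·BAB·BC·BC·AC
    A ↦ BAB
    B ↦ BC
    C ↦ AC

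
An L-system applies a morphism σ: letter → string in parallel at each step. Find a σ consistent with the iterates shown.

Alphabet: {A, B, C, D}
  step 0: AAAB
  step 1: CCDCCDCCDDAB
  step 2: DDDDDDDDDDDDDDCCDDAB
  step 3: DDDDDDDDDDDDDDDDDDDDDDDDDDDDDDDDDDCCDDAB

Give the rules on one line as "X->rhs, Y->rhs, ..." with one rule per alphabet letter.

  step 2 ⇒ step 3: DDDDDDDDDDDDDDCCDDAB ⇒ DD·DD·DD·DD·DD·DD·DD·DD·DD·DD·DD·DD·DD·DD·D·D·DD·DD·CCD·DAB
    A ↦ CCD
    B ↦ DAB
    C ↦ D
    D ↦ DD

A->CCD, B->DAB, C->D, D->DD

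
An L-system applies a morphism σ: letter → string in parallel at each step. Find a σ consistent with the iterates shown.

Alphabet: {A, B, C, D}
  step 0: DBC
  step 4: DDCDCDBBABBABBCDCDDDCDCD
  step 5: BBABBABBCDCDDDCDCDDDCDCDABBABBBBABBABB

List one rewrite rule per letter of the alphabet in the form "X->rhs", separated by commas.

  step 4 ⇒ step 5: DDCDCDBBABBABBCDCDDDCDCD ⇒ B·B·AB·B·AB·B·CD·CD·DD·CD·CD·DD·CD·CD·AB·B·AB·B·B·B·AB·B·AB·B
    A ↦ DD
    B ↦ CD
    C ↦ AB
    D ↦ B

A->DD, B->CD, C->AB, D->B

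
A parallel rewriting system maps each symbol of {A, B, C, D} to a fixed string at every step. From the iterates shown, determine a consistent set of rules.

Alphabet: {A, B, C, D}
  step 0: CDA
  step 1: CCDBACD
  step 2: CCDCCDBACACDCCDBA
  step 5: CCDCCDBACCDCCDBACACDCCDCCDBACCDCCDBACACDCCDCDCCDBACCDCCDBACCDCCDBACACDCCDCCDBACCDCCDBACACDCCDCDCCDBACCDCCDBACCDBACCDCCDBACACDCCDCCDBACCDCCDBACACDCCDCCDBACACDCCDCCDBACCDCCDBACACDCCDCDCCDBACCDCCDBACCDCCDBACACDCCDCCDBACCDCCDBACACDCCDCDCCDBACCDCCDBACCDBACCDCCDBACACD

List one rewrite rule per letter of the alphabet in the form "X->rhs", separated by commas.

A->CD, B->CA, C->CCD, D->BA

  step 1 ⇒ step 2: CCDBACD ⇒ CCD·CCD·BA·CA·CD·CCD·BA
    A ↦ CD
    B ↦ CA
    C ↦ CCD
    D ↦ BA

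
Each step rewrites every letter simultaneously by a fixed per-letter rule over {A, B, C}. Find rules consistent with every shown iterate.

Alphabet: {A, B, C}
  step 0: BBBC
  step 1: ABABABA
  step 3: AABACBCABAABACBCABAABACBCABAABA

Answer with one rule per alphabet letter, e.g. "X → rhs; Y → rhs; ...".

A->CBC, B->AB, C->A

  step 0 ⇒ step 1: BBBC ⇒ AB·AB·AB·A
    B ↦ AB
    C ↦ A
    A ↦ CBC  (constrained at step 1)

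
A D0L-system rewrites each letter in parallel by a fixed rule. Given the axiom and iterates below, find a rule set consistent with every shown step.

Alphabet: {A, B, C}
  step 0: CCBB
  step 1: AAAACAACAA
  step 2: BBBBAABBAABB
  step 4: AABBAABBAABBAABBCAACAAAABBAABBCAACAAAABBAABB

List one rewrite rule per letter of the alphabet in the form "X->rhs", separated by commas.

  step 1 ⇒ step 2: AAAACAACAA ⇒ B·B·B·B·AA·B·B·AA·B·B
    A ↦ B
    C ↦ AA
  step 0 ⇒ step 1: CCBB ⇒ AA·AA·CAA·CAA
    B ↦ CAA

A->B, B->CAA, C->AA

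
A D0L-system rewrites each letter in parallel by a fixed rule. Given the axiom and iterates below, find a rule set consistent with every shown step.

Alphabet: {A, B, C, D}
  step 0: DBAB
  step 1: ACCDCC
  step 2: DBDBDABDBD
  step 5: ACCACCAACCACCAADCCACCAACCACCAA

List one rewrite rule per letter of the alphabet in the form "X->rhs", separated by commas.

A->D, B->CC, C->BD, D->A

  step 1 ⇒ step 2: ACCDCC ⇒ D·BD·BD·A·BD·BD
    A ↦ D
    C ↦ BD
    D ↦ A
  step 0 ⇒ step 1: DBAB ⇒ A·CC·D·CC
    B ↦ CC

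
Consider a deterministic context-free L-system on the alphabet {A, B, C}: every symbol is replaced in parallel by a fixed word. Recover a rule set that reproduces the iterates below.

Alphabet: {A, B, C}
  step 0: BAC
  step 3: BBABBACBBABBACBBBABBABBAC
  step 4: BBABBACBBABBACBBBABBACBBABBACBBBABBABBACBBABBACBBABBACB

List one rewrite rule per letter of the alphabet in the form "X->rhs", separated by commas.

A->C, B->BBA, C->B

  step 3 ⇒ step 4: BBABBACBBABBACBBBABBABBAC ⇒ BBA·BBA·C·BBA·BBA·C·B·BBA·BBA·C·BBA·BBA·C·B·BBA·BBA·BBA·C·BBA·BBA·C·BBA·BBA·C·B
    A ↦ C
    B ↦ BBA
    C ↦ B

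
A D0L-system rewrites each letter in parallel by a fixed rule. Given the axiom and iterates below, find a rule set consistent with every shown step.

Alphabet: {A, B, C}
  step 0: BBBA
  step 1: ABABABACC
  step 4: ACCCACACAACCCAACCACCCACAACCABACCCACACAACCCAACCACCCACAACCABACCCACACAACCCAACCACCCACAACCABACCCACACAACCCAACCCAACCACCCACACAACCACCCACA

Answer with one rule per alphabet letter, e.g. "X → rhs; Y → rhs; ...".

  step 0 ⇒ step 1: BBBA ⇒ AB·AB·AB·ACC
    A ↦ ACC
    B ↦ AB
    C ↦ CA  (constrained at step 1)

A->ACC, B->AB, C->CA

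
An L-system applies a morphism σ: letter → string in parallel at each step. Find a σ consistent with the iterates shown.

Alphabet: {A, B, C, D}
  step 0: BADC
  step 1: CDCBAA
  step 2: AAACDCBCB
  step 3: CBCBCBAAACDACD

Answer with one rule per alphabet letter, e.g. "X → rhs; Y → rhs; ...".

A->CB, B->CD, C->A, D->A

  step 2 ⇒ step 3: AAACDCBCB ⇒ CB·CB·CB·A·A·A·CD·A·CD
    A ↦ CB
    B ↦ CD
    C ↦ A
    D ↦ A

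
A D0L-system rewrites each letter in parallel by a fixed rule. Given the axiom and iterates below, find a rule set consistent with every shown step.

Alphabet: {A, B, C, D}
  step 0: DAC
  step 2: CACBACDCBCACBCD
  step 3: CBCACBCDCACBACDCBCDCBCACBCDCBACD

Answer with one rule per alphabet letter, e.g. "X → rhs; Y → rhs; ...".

A->CA, B->CD, C->CB, D->ACD

  step 2 ⇒ step 3: CACBACDCBCACBCD ⇒ CB·CA·CB·CD·CA·CB·ACD·CB·CD·CB·CA·CB·CD·CB·ACD
    A ↦ CA
    B ↦ CD
    C ↦ CB
    D ↦ ACD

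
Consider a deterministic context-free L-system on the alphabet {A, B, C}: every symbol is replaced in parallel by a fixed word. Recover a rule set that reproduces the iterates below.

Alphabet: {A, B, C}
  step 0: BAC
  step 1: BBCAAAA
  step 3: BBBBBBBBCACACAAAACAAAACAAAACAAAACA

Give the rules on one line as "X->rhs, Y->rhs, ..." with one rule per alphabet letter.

A->CA, B->BB, C->AAA

  step 0 ⇒ step 1: BAC ⇒ BB·CA·AAA
    A ↦ CA
    B ↦ BB
    C ↦ AAA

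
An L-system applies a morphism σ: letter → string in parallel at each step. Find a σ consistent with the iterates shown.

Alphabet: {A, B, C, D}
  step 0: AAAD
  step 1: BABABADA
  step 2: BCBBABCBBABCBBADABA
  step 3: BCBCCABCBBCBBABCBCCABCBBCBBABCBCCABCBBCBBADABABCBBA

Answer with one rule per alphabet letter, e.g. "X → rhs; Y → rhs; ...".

A->BA, B->BCB, C->CCA, D->DA

  step 2 ⇒ step 3: BCBBABCBBABCBBADABA ⇒ BCB·CCA·BCB·BCB·BA·BCB·CCA·BCB·BCB·BA·BCB·CCA·BCB·BCB·BA·DA·BA·BCB·BA
    A ↦ BA
    B ↦ BCB
    C ↦ CCA
    D ↦ DA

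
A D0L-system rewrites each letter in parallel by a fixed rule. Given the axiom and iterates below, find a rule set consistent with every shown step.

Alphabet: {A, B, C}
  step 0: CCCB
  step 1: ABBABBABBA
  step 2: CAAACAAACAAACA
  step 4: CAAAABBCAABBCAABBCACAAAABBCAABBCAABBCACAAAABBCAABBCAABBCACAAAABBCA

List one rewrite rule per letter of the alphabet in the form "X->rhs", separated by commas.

  step 1 ⇒ step 2: ABBABBABBA ⇒ CA·A·A·CA·A·A·CA·A·A·CA
    A ↦ CA
    B ↦ A
  step 0 ⇒ step 1: CCCB ⇒ ABB·ABB·ABB·A
    C ↦ ABB

A->CA, B->A, C->ABB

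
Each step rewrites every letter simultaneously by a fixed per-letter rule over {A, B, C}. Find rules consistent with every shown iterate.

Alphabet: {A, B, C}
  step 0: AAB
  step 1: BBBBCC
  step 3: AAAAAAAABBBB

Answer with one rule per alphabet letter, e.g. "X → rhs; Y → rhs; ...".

  step 0 ⇒ step 1: AAB ⇒ BB·BB·CC
    A ↦ BB
    B ↦ CC
    C ↦ A  (constrained at step 1)

A->BB, B->CC, C->A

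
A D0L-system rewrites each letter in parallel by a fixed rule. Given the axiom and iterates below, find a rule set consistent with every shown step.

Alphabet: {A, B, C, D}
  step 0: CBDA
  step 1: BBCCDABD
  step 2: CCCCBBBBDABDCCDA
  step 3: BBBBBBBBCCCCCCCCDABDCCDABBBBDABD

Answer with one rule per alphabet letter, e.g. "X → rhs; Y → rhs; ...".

  step 2 ⇒ step 3: CCCCBBBBDABDCCDA ⇒ BB·BB·BB·BB·CC·CC·CC·CC·DA·BD·CC·DA·BB·BB·DA·BD
    A ↦ BD
    B ↦ CC
    C ↦ BB
    D ↦ DA

A->BD, B->CC, C->BB, D->DA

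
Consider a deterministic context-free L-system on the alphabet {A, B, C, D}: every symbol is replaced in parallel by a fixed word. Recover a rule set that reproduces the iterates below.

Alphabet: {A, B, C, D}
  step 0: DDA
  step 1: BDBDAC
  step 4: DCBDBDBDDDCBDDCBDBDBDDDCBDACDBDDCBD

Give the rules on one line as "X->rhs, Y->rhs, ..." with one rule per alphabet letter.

  step 0 ⇒ step 1: DDA ⇒ BD·BD·AC
    A ↦ AC
    D ↦ BD
    B ↦ DC  (constrained at step 1)
    C ↦ D  (constrained at step 1)

A->AC, B->DC, C->D, D->BD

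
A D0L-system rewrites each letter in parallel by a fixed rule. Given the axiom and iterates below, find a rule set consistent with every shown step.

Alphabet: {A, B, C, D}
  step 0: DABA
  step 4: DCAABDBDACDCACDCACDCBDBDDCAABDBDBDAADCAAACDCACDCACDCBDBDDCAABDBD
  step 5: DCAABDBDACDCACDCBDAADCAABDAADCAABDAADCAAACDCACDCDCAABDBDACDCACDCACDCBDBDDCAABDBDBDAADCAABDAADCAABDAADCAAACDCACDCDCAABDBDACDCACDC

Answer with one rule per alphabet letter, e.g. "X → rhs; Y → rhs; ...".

  step 4 ⇒ step 5: DCAABDBDACDCACDCACDCBDBDDCAABDBDBDAADCAAACDCACDCACDCBDBDDCAABDBD ⇒ DC·AA·BD·BD·AC·DC·AC·DC·BD·AA·DC·AA·BD·AA·DC·AA·BD·AA·DC·AA·AC·DC·AC·DC·DC·AA·BD·BD·AC·DC·AC·DC·AC·DC·BD·BD·DC·AA·BD·BD·BD·AA·DC·AA·BD·AA·DC·AA·BD·AA·DC·AA·AC·DC·AC·DC·DC·AA·BD·BD·AC·DC·AC·DC
    A ↦ BD
    B ↦ AC
    C ↦ AA
    D ↦ DC

A->BD, B->AC, C->AA, D->DC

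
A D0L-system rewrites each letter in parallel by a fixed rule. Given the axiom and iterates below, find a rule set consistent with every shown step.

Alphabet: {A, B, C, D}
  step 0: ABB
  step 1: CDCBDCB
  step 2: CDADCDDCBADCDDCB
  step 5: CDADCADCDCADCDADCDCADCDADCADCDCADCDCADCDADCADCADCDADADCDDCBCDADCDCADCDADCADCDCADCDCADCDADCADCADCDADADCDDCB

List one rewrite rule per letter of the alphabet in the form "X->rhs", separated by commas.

A->C, B->DCB, C->CD, D->AD

  step 1 ⇒ step 2: CDCBDCB ⇒ CD·AD·CD·DCB·AD·CD·DCB
    B ↦ DCB
    C ↦ CD
    D ↦ AD
  step 0 ⇒ step 1: ABB ⇒ C·DCB·DCB
    A ↦ C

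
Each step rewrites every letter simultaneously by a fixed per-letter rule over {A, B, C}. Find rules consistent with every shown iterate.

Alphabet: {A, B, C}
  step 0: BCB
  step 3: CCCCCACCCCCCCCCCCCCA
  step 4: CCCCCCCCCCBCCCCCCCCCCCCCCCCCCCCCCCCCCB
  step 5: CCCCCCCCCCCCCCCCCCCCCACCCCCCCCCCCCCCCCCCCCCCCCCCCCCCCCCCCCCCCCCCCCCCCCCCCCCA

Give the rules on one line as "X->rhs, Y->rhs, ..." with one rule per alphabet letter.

A->B, B->CA, C->CC

  step 4 ⇒ step 5: CCCCCCCCCCBCCCCCCCCCCCCCCCCCCCCCCCCCCB ⇒ CC·CC·CC·CC·CC·CC·CC·CC·CC·CC·CA·CC·CC·CC·CC·CC·CC·CC·CC·CC·CC·CC·CC·CC·CC·CC·CC·CC·CC·CC·CC·CC·CC·CC·CC·CC·CC·CA
    B ↦ CA
    C ↦ CC
  step 3 ⇒ step 4: CCCCCACCCCCCCCCCCCCA ⇒ CC·CC·CC·CC·CC·B·CC·CC·CC·CC·CC·CC·CC·CC·CC·CC·CC·CC·CC·B
    A ↦ B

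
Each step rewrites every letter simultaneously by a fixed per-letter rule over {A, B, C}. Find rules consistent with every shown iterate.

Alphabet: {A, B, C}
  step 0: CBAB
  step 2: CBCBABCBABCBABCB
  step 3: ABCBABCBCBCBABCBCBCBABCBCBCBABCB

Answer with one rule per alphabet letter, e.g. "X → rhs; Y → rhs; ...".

  step 2 ⇒ step 3: CBCBABCBABCBABCB ⇒ AB·CB·AB·CB·CB·CB·AB·CB·CB·CB·AB·CB·CB·CB·AB·CB
    A ↦ CB
    B ↦ CB
    C ↦ AB

A->CB, B->CB, C->AB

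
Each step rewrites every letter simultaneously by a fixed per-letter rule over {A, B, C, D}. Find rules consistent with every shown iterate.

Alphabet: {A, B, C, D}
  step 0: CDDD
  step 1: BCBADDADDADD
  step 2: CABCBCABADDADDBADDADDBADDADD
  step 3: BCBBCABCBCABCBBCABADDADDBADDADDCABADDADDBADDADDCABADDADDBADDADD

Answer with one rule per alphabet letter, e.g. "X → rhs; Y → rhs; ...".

  step 2 ⇒ step 3: CABCBCABADDADDBADDADDBADDADD ⇒ BCB·B·CA·BCB·CA·BCB·B·CA·B·ADD·ADD·B·ADD·ADD·CA·B·ADD·ADD·B·ADD·ADD·CA·B·ADD·ADD·B·ADD·ADD
    A ↦ B
    B ↦ CA
    C ↦ BCB
    D ↦ ADD

A->B, B->CA, C->BCB, D->ADD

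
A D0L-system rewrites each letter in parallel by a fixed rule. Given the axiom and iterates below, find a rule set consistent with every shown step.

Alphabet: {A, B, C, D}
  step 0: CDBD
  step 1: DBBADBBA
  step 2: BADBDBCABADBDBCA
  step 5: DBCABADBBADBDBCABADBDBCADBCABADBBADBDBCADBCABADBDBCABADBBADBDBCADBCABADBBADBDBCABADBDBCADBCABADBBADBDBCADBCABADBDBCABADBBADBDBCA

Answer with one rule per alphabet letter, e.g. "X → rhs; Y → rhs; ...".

A->CA, B->DB, C->DB, D->BA

  step 1 ⇒ step 2: DBBADBBA ⇒ BA·DB·DB·CA·BA·DB·DB·CA
    A ↦ CA
    B ↦ DB
    D ↦ BA
  step 0 ⇒ step 1: CDBD ⇒ DB·BA·DB·BA
    C ↦ DB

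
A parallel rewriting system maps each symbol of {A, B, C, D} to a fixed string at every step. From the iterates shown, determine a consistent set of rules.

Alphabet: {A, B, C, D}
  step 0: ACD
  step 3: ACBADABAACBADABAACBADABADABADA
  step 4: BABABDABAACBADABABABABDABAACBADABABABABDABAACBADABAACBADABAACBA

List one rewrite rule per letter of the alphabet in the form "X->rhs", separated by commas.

  step 3 ⇒ step 4: ACBADABAACBADABAACBADABADABADA ⇒ BA·BAB·DA·BA·AC·BA·DA·BA·BA·BAB·DA·BA·AC·BA·DA·BA·BA·BAB·DA·BA·AC·BA·DA·BA·AC·BA·DA·BA·AC·BA
    A ↦ BA
    B ↦ DA
    C ↦ BAB
    D ↦ AC

A->BA, B->DA, C->BAB, D->AC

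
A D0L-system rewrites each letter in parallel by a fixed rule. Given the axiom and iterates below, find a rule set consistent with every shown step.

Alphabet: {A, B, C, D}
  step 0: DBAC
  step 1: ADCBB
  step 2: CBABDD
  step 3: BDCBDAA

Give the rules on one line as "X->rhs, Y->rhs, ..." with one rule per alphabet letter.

  step 2 ⇒ step 3: CBABDD ⇒ B·D·CB·D·A·A
    A ↦ CB
    B ↦ D
    C ↦ B
    D ↦ A

A->CB, B->D, C->B, D->A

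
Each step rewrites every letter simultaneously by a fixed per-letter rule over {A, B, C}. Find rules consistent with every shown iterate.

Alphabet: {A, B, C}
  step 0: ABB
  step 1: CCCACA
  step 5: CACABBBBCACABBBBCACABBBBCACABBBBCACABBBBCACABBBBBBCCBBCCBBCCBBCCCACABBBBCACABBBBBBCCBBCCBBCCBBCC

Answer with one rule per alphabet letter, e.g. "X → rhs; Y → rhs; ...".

  step 0 ⇒ step 1: ABB ⇒ CC·CA·CA
    A ↦ CC
    B ↦ CA
    C ↦ BB  (constrained at step 1)

A->CC, B->CA, C->BB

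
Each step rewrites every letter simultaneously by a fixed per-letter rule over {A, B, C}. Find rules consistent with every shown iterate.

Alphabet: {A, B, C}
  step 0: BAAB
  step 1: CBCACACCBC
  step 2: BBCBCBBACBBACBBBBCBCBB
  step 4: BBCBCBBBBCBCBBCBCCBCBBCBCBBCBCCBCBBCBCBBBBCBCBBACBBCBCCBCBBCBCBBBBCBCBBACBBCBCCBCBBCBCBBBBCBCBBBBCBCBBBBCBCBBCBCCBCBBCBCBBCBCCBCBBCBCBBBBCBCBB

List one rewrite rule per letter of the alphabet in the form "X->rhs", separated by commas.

  step 1 ⇒ step 2: CBCACACCBC ⇒ BB·CBC·BB·AC·BB·AC·BB·BB·CBC·BB
    A ↦ AC
    B ↦ CBC
    C ↦ BB

A->AC, B->CBC, C->BB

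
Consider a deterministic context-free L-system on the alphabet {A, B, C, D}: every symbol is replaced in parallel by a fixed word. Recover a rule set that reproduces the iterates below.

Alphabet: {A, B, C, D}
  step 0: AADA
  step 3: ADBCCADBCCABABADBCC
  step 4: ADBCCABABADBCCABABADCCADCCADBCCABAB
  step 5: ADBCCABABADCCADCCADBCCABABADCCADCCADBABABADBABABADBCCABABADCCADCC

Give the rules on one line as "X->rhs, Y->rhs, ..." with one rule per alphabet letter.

A->AD, B->CC, C->AB, D->B

  step 4 ⇒ step 5: ADBCCABABADBCCABABADCCADCCADBCCABAB ⇒ AD·B·CC·AB·AB·AD·CC·AD·CC·AD·B·CC·AB·AB·AD·CC·AD·CC·AD·B·AB·AB·AD·B·AB·AB·AD·B·CC·AB·AB·AD·CC·AD·CC
    A ↦ AD
    B ↦ CC
    C ↦ AB
    D ↦ B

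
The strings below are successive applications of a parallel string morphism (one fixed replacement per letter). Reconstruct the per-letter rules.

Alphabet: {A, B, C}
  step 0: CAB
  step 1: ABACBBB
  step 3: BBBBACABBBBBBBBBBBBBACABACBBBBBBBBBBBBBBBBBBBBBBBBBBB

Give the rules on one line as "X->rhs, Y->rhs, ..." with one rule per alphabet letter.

  step 0 ⇒ step 1: CAB ⇒ A·BAC·BBB
    A ↦ BAC
    B ↦ BBB
    C ↦ A

A->BAC, B->BBB, C->A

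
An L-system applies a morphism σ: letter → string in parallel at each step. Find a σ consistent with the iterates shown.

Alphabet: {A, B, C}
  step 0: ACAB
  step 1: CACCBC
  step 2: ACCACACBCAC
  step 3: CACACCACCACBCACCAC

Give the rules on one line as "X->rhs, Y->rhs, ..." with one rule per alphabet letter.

A->C, B->BC, C->AC

  step 2 ⇒ step 3: ACCACACBCAC ⇒ C·AC·AC·C·AC·C·AC·BC·AC·C·AC
    A ↦ C
    B ↦ BC
    C ↦ AC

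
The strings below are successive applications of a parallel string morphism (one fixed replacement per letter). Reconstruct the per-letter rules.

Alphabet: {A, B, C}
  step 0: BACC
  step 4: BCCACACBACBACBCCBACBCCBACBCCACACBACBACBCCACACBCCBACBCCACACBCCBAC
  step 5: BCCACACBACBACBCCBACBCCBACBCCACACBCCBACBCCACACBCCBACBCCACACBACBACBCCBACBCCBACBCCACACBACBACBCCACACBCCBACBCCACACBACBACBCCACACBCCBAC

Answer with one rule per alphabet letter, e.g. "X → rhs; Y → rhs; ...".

A->B, B->BCC, C->AC

  step 4 ⇒ step 5: BCCACACBACBACBCCBACBCCBACBCCACACBACBACBCCACACBCCBACBCCACACBCCBAC ⇒ BCC·AC·AC·B·AC·B·AC·BCC·B·AC·BCC·B·AC·BCC·AC·AC·BCC·B·AC·BCC·AC·AC·BCC·B·AC·BCC·AC·AC·B·AC·B·AC·BCC·B·AC·BCC·B·AC·BCC·AC·AC·B·AC·B·AC·BCC·AC·AC·BCC·B·AC·BCC·AC·AC·B·AC·B·AC·BCC·AC·AC·BCC·B·AC
    A ↦ B
    B ↦ BCC
    C ↦ AC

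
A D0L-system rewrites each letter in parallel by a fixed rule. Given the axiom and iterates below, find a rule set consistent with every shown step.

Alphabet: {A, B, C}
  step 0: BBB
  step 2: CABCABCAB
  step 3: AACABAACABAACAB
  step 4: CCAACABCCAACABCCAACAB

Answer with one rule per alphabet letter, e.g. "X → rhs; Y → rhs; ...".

  step 3 ⇒ step 4: AACABAACABAACAB ⇒ C·C·AA·C·AB·C·C·AA·C·AB·C·C·AA·C·AB
    A ↦ C
    B ↦ AB
    C ↦ AA

A->C, B->AB, C->AA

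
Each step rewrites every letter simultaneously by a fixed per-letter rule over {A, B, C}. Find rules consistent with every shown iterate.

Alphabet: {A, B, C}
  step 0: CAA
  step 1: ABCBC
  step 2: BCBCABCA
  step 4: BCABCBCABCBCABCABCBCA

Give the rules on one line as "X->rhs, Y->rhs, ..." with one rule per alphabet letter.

A->BC, B->BC, C->A

  step 1 ⇒ step 2: ABCBC ⇒ BC·BC·A·BC·A
    A ↦ BC
    B ↦ BC
    C ↦ A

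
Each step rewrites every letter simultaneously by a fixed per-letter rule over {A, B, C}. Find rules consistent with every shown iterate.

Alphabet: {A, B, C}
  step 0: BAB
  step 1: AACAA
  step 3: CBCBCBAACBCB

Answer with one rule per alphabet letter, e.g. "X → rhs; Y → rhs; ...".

  step 0 ⇒ step 1: BAB ⇒ AA·C·AA
    A ↦ C
    B ↦ AA
    C ↦ CB  (constrained at step 1)

A->C, B->AA, C->CB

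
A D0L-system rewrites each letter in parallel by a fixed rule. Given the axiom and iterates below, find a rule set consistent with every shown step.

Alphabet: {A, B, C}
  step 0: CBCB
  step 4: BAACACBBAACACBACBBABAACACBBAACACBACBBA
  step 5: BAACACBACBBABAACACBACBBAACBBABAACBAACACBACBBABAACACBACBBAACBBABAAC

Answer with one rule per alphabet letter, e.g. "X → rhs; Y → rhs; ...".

  step 4 ⇒ step 5: BAACACBBAACACBACBBABAACACBBAACACBACBBA ⇒ BA·AC·AC·B·AC·B·BA·BA·AC·AC·B·AC·B·BA·AC·B·BA·BA·AC·BA·AC·AC·B·AC·B·BA·BA·AC·AC·B·AC·B·BA·AC·B·BA·BA·AC
    A ↦ AC
    B ↦ BA
    C ↦ B

A->AC, B->BA, C->B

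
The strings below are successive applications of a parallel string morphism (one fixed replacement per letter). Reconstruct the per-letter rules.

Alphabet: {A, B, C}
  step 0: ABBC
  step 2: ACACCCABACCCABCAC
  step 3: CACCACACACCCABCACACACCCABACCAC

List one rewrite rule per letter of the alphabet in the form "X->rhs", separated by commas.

  step 2 ⇒ step 3: ACACCCABACCCABCAC ⇒ C·AC·C·AC·AC·AC·C·CAB·C·AC·AC·AC·C·CAB·AC·C·AC
    A ↦ C
    B ↦ CAB
    C ↦ AC

A->C, B->CAB, C->AC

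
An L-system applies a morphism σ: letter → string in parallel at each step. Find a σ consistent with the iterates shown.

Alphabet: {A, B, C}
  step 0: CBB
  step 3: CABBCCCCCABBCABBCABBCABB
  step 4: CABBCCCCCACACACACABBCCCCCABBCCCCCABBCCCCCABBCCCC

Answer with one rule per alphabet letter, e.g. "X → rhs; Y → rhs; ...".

  step 3 ⇒ step 4: CABBCCCCCABBCABBCABBCABB ⇒ CA·BB·CC·CC·CA·CA·CA·CA·CA·BB·CC·CC·CA·BB·CC·CC·CA·BB·CC·CC·CA·BB·CC·CC
    A ↦ BB
    B ↦ CC
    C ↦ CA

A->BB, B->CC, C->CA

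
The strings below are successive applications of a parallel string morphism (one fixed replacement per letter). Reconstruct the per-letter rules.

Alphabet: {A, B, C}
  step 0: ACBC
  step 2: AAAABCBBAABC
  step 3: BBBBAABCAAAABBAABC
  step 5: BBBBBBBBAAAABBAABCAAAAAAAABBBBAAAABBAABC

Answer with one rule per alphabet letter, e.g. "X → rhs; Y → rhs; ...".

A->B, B->AA, C->BC

  step 2 ⇒ step 3: AAAABCBBAABC ⇒ B·B·B·B·AA·BC·AA·AA·B·B·AA·BC
    A ↦ B
    B ↦ AA
    C ↦ BC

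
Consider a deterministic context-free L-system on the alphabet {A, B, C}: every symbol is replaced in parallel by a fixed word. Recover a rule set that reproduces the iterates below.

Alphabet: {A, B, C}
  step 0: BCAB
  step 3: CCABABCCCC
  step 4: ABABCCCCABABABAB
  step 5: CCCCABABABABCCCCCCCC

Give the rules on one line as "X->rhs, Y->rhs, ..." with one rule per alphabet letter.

  step 4 ⇒ step 5: ABABCCCCABABABAB ⇒ C·C·C·C·AB·AB·AB·AB·C·C·C·C·C·C·C·C
    A ↦ C
    B ↦ C
    C ↦ AB

A->C, B->C, C->AB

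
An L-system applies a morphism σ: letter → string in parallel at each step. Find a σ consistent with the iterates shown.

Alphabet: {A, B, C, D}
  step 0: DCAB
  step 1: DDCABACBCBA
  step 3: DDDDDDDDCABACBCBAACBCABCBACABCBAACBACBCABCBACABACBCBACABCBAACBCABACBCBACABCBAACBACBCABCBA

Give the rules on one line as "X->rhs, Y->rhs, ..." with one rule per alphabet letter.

  step 0 ⇒ step 1: DCAB ⇒ DD·CAB·ACB·CBA
    A ↦ ACB
    B ↦ CBA
    C ↦ CAB
    D ↦ DD

A->ACB, B->CBA, C->CAB, D->DD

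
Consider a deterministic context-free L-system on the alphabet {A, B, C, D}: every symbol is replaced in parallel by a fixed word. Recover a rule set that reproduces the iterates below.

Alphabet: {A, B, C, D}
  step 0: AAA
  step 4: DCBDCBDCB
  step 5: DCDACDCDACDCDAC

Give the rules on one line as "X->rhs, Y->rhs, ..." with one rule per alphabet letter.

A->B, B->C, C->DA, D->DC

  step 4 ⇒ step 5: DCBDCBDCB ⇒ DC·DA·C·DC·DA·C·DC·DA·C
    B ↦ C
    C ↦ DA
    D ↦ DC
    A ↦ B  (constrained at step 0)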